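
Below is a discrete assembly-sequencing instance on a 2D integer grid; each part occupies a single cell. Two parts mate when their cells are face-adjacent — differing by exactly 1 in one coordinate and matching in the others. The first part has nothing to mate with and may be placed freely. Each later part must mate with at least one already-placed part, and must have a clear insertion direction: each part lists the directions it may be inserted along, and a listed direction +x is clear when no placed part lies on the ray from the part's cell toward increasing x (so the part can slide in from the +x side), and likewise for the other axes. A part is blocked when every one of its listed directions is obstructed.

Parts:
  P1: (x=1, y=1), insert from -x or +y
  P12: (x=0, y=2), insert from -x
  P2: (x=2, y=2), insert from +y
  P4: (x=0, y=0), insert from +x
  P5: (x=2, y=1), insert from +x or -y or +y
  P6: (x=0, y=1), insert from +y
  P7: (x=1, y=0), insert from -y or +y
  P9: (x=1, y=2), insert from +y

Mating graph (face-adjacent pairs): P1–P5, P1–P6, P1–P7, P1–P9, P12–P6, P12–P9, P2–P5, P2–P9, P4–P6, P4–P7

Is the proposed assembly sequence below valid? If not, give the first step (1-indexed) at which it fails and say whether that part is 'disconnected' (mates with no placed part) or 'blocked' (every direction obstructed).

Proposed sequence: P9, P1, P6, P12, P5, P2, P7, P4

1. P9@(1, 2) [+y clear] — {P9}
2. P1@(1, 1) [-x clear] — {P1, P9}
3. P6@(0, 1) [+y clear] — {P1, P6, P9}
4. P12@(0, 2) [-x clear] — {P1, P12, P6, P9}
5. P5@(2, 1) [+x clear] — {P1, P12, P5, P6, P9}
6. P2@(2, 2) [+y clear] — {P1, P12, P2, P5, P6, P9}
7. P7@(1, 0) [-y clear] — {P1, P12, P2, P5, P6, P7, P9}
8. P4@(0, 0) — +x all obstructed ⇒ blocked

Invalid at step 8 (blocked)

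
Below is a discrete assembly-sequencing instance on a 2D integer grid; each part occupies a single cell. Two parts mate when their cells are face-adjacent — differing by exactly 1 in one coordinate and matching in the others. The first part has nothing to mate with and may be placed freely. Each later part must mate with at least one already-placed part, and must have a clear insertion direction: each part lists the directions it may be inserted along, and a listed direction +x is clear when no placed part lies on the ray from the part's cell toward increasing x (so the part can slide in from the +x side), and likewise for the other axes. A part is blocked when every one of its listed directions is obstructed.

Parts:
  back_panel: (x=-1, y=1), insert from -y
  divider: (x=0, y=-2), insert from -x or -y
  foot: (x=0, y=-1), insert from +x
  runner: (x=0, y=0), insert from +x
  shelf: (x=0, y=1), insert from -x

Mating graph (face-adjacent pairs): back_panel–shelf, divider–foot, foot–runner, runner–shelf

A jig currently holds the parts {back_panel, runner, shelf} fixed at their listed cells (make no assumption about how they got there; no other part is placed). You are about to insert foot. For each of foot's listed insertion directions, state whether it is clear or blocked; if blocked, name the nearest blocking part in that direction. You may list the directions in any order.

+x: ray from foot(0, -1) has no placed part ⇒ clear

+x: clear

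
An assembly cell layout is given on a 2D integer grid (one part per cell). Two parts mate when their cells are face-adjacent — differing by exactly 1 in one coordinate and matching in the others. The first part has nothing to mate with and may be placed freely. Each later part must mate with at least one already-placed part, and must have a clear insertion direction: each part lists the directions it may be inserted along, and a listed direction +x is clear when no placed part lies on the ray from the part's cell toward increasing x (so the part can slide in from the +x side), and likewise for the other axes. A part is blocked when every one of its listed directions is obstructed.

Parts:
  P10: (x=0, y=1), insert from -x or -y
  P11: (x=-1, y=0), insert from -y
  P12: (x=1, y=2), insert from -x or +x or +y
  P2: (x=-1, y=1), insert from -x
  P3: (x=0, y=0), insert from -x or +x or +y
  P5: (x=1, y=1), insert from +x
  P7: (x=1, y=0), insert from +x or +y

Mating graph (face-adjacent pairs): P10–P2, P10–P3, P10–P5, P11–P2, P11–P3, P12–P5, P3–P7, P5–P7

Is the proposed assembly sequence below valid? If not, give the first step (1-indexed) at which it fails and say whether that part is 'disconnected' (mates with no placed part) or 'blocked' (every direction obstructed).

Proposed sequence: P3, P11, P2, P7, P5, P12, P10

Invalid at step 7 (blocked)

1. P3@(0, 0) [-x clear] — {P3}
2. P11@(-1, 0) [-y clear] — {P11, P3}
3. P2@(-1, 1) [-x clear] — {P11, P2, P3}
4. P7@(1, 0) [+x clear] — {P11, P2, P3, P7}
5. P5@(1, 1) [+x clear] — {P11, P2, P3, P5, P7}
6. P12@(1, 2) [-x clear] — {P11, P12, P2, P3, P5, P7}
7. P10@(0, 1) — -x/-y all obstructed ⇒ blocked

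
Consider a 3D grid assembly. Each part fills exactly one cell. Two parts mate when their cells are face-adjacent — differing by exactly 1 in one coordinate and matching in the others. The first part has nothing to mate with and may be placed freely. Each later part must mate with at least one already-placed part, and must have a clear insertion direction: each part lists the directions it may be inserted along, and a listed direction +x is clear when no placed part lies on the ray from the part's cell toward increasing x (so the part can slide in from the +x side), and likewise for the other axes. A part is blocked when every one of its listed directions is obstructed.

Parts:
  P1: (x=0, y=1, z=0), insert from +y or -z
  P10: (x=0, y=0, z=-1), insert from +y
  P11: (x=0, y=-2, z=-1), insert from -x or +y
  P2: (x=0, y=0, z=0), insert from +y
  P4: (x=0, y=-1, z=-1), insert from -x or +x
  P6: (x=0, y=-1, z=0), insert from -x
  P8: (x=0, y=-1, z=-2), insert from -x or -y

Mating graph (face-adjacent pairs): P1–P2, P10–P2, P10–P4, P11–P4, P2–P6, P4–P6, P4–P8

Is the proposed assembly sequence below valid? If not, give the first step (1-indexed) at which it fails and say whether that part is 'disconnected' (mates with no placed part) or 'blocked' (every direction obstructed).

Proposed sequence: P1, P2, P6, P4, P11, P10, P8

1. P1@(0, 1, 0) [+y clear] — {P1}
2. P2@(0, 0, 0) — +y all obstructed ⇒ blocked

Invalid at step 2 (blocked)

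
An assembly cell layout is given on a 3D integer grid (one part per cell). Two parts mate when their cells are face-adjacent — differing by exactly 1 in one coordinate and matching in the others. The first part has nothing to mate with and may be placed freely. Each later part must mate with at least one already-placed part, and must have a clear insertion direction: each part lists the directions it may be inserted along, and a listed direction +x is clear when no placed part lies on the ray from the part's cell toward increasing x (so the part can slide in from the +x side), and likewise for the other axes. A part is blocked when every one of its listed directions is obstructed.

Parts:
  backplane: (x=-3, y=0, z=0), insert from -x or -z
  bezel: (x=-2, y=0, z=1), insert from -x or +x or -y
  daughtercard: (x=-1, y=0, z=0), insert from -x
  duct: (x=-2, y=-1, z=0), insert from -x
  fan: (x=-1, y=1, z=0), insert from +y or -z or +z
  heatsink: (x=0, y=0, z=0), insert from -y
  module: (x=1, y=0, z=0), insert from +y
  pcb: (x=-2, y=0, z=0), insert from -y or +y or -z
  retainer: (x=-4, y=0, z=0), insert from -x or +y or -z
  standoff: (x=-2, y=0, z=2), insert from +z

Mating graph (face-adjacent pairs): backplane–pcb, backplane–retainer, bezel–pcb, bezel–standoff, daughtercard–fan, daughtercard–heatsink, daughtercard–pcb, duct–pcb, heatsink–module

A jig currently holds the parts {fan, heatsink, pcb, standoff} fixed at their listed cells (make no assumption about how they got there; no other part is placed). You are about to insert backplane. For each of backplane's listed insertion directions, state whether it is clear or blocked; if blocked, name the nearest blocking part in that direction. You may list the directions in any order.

-x: ray from backplane(-3, 0, 0) has no placed part ⇒ clear
-z: ray from backplane(-3, 0, 0) has no placed part ⇒ clear

-x: clear; -z: clear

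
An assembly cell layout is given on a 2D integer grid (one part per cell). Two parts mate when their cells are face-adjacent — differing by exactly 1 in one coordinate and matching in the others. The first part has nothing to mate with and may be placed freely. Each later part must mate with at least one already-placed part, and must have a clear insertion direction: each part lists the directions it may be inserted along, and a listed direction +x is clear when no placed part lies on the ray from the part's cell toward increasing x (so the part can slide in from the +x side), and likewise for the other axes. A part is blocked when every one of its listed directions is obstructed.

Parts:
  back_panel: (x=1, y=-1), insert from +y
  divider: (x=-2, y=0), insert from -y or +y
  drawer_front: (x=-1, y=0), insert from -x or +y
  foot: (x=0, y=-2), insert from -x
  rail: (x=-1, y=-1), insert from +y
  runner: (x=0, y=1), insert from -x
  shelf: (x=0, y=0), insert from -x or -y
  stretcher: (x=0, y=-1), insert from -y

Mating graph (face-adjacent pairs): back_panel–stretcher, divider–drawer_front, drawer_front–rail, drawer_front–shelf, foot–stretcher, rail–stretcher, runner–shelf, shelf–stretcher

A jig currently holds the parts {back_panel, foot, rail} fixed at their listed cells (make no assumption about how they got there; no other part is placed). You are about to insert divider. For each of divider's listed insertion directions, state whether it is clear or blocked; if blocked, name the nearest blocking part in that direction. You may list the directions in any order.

+y: clear; -y: clear

-y: ray from divider(-2, 0) has no placed part ⇒ clear
+y: ray from divider(-2, 0) has no placed part ⇒ clear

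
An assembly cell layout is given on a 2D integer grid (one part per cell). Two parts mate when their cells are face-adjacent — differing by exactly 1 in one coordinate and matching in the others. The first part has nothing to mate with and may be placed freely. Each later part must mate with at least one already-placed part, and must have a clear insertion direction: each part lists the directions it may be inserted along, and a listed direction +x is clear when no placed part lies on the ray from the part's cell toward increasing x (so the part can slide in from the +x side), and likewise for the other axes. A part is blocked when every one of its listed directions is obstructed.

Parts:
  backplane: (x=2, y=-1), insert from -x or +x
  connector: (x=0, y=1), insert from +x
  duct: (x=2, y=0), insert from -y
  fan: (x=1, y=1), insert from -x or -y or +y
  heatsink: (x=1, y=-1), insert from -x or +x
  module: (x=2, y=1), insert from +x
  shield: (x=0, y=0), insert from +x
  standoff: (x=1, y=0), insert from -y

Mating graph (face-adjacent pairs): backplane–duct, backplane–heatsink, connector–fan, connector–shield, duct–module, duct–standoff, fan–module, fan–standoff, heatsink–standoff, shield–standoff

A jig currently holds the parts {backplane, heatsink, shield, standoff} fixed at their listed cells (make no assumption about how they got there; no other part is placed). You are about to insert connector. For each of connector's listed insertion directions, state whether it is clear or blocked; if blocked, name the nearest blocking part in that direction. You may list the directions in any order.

+x: ray from connector(0, 1) has no placed part ⇒ clear

+x: clear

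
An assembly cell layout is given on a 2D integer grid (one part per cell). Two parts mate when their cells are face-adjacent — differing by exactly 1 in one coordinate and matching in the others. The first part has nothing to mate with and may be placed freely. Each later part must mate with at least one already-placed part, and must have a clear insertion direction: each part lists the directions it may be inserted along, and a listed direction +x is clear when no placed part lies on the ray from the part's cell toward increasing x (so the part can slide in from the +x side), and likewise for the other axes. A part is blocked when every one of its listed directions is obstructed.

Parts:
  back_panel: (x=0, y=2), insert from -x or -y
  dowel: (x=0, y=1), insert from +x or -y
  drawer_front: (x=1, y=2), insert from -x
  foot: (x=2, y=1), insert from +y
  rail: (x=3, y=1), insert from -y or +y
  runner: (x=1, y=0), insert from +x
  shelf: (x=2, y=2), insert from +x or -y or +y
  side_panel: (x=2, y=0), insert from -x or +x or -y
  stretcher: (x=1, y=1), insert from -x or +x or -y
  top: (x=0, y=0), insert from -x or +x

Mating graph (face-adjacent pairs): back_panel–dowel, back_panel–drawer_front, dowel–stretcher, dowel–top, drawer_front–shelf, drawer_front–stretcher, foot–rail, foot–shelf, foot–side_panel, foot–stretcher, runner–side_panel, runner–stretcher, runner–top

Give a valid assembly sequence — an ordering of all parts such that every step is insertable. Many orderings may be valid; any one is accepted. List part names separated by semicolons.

1. top@(0, 0) [-x clear] — {top}
2. dowel@(0, 1) [+x clear] — {dowel, top}
3. runner@(1, 0) [+x clear] — {dowel, runner, top}
4. side_panel@(2, 0) [+x clear] — {dowel, runner, side_panel, top}
5. stretcher@(1, 1) [+x clear] — {dowel, runner, side_panel, stretcher, top}
6. drawer_front@(1, 2) [-x clear] — {dowel, drawer_front, runner, side_panel, stretcher, top}
7. foot@(2, 1) [+y clear] — {dowel, drawer_front, foot, runner, side_panel, stretcher, top}
8. back_panel@(0, 2) [-x clear] — {back_panel, dowel, drawer_front, foot, runner, side_panel, stretcher, top}
9. shelf@(2, 2) [+x clear] — {back_panel, dowel, drawer_front, foot, runner, shelf, side_panel, stretcher, top}
10. rail@(3, 1) [-y clear] — {back_panel, dowel, drawer_front, foot, rail, runner, shelf, side_panel, stretcher, top}

top; dowel; runner; side_panel; stretcher; drawer_front; foot; back_panel; shelf; rail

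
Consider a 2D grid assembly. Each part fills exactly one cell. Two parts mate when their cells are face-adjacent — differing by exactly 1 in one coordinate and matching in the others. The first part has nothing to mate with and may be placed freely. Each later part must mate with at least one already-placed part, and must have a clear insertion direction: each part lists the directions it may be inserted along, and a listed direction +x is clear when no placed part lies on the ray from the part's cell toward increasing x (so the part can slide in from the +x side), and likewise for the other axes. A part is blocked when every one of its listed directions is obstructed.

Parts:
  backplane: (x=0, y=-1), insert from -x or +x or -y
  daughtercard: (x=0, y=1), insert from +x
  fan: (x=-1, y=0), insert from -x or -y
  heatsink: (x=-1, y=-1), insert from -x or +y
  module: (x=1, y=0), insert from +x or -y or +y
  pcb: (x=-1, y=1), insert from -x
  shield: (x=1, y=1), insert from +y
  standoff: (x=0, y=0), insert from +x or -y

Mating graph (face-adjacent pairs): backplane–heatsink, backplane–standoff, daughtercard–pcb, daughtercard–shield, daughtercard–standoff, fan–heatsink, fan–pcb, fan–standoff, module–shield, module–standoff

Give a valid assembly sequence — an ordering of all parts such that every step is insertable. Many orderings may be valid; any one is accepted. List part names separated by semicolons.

fan; standoff; heatsink; pcb; daughtercard; shield; backplane; module

1. fan@(-1, 0) [-x clear] — {fan}
2. standoff@(0, 0) [+x clear] — {fan, standoff}
3. heatsink@(-1, -1) [-x clear] — {fan, heatsink, standoff}
4. pcb@(-1, 1) [-x clear] — {fan, heatsink, pcb, standoff}
5. daughtercard@(0, 1) [+x clear] — {daughtercard, fan, heatsink, pcb, standoff}
6. shield@(1, 1) [+y clear] — {daughtercard, fan, heatsink, pcb, shield, standoff}
7. backplane@(0, -1) [+x clear] — {backplane, daughtercard, fan, heatsink, pcb, shield, standoff}
8. module@(1, 0) [+x clear] — {backplane, daughtercard, fan, heatsink, module, pcb, shield, standoff}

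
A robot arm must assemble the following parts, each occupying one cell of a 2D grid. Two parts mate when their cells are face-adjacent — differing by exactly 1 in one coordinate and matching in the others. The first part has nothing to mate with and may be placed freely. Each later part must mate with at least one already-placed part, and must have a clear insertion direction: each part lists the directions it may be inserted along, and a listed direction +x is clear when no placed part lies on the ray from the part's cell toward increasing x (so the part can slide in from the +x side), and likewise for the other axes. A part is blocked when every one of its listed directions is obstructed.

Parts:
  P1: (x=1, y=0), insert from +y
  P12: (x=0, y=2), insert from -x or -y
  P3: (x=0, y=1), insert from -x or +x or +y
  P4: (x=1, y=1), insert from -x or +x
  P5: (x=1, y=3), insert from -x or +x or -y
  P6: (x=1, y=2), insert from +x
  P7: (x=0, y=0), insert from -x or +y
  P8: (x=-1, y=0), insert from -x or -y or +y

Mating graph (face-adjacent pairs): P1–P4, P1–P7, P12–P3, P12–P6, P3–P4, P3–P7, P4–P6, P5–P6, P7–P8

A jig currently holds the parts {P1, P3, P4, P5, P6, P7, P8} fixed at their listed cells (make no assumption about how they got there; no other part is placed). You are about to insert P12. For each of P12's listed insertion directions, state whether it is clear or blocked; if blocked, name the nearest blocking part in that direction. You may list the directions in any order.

-x: ray from P12(0, 2) has no placed part ⇒ clear
-y: nearest on ray is P3@(0, 1) ⇒ blocked

-x: clear; -y: blocked by P3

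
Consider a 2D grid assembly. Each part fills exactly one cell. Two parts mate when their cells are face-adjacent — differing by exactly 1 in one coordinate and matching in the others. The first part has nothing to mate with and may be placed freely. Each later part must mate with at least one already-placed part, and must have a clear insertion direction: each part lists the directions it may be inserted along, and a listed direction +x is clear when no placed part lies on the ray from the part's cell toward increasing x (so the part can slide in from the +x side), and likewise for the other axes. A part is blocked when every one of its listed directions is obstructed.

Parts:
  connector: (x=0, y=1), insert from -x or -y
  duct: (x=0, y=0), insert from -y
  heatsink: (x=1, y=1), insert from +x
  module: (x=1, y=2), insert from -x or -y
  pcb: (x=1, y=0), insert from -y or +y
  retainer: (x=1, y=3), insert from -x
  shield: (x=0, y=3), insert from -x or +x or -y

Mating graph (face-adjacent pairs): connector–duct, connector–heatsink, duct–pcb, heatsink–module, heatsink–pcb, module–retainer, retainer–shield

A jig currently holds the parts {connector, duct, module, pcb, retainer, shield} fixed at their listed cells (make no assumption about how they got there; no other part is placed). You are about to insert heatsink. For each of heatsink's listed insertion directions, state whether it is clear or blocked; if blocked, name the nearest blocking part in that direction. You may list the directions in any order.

+x: clear

+x: ray from heatsink(1, 1) has no placed part ⇒ clear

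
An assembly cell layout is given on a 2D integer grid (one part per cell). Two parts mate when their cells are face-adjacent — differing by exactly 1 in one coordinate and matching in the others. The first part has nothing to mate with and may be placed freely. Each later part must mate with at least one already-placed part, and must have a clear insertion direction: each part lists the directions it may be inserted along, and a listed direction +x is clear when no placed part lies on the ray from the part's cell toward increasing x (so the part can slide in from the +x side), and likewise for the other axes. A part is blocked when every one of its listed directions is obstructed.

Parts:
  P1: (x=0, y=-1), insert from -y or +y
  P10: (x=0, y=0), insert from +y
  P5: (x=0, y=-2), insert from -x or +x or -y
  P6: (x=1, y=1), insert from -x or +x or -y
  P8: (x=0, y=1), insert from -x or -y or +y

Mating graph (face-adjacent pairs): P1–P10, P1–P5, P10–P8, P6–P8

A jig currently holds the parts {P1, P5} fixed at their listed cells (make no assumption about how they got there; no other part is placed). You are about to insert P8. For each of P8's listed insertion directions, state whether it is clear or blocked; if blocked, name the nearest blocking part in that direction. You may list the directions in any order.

+y: clear; -x: clear; -y: blocked by P1

-x: ray from P8(0, 1) has no placed part ⇒ clear
-y: nearest on ray is P1@(0, -1) ⇒ blocked
+y: ray from P8(0, 1) has no placed part ⇒ clear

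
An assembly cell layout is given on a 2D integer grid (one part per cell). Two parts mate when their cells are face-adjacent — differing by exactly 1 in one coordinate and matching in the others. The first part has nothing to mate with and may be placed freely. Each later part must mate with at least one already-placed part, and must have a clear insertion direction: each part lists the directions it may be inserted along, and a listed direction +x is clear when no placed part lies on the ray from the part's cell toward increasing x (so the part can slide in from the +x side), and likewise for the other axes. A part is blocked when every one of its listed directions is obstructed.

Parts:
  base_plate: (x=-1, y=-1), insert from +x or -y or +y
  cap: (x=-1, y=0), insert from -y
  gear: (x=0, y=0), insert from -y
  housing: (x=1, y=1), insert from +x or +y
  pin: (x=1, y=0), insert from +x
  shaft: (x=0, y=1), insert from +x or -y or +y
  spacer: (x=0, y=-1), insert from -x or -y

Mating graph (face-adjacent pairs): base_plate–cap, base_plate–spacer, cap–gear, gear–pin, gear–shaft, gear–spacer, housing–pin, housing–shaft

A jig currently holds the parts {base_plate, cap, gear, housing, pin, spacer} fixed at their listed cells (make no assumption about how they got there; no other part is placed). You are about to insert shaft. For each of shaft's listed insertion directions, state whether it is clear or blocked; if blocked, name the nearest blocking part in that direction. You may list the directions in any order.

+x: blocked by housing; +y: clear; -y: blocked by gear

+x: nearest on ray is housing@(1, 1) ⇒ blocked
-y: nearest on ray is gear@(0, 0) ⇒ blocked
+y: ray from shaft(0, 1) has no placed part ⇒ clear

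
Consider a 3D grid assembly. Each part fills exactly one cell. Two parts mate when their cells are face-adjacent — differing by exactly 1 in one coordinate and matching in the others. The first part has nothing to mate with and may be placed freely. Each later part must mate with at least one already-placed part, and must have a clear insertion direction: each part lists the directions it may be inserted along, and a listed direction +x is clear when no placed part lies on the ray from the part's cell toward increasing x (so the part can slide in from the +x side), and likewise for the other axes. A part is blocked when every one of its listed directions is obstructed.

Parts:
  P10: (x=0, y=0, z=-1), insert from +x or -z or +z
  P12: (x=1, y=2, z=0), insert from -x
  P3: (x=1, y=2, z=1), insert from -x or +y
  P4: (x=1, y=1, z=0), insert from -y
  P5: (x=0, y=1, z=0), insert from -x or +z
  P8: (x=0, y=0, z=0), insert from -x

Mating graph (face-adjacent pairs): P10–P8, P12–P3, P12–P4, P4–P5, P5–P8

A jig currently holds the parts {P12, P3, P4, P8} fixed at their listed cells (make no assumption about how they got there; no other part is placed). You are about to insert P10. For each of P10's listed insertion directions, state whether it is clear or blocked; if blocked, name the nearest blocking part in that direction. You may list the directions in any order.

+x: ray from P10(0, 0, -1) has no placed part ⇒ clear
-z: ray from P10(0, 0, -1) has no placed part ⇒ clear
+z: nearest on ray is P8@(0, 0, 0) ⇒ blocked

+x: clear; +z: blocked by P8; -z: clear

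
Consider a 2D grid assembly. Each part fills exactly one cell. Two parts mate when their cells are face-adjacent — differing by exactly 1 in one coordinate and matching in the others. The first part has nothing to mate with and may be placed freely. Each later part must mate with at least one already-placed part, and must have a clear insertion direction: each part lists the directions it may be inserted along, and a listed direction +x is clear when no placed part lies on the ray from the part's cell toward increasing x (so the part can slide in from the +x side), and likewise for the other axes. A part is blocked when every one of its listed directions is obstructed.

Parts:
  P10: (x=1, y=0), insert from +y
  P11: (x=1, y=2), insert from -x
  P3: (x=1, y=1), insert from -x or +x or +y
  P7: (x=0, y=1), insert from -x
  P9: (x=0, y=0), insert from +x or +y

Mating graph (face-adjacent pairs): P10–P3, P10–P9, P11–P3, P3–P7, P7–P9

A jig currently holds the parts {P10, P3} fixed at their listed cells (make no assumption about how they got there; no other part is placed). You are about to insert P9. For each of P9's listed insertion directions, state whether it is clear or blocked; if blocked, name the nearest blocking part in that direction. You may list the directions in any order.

+x: blocked by P10; +y: clear

+x: nearest on ray is P10@(1, 0) ⇒ blocked
+y: ray from P9(0, 0) has no placed part ⇒ clear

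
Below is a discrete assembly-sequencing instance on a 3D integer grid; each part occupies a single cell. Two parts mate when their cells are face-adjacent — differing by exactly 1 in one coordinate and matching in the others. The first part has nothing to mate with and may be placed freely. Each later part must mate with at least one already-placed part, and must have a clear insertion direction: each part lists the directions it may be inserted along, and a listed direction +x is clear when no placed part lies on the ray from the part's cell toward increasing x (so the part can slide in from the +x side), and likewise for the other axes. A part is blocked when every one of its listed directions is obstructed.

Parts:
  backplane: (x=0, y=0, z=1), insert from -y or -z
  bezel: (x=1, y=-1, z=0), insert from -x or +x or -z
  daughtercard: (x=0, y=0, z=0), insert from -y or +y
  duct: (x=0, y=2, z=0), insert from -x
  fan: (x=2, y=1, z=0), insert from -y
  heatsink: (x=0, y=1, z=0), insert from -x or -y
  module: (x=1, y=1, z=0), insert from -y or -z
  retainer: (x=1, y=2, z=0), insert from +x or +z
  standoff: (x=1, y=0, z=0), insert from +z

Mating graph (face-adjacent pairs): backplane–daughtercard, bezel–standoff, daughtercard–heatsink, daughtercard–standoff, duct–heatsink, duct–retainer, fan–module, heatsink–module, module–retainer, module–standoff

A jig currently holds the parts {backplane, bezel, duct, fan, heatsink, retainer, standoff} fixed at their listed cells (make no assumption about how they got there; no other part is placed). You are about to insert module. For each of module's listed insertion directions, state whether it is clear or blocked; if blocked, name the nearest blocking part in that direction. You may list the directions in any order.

-y: blocked by standoff; -z: clear

-y: nearest on ray is standoff@(1, 0, 0) ⇒ blocked
-z: ray from module(1, 1, 0) has no placed part ⇒ clear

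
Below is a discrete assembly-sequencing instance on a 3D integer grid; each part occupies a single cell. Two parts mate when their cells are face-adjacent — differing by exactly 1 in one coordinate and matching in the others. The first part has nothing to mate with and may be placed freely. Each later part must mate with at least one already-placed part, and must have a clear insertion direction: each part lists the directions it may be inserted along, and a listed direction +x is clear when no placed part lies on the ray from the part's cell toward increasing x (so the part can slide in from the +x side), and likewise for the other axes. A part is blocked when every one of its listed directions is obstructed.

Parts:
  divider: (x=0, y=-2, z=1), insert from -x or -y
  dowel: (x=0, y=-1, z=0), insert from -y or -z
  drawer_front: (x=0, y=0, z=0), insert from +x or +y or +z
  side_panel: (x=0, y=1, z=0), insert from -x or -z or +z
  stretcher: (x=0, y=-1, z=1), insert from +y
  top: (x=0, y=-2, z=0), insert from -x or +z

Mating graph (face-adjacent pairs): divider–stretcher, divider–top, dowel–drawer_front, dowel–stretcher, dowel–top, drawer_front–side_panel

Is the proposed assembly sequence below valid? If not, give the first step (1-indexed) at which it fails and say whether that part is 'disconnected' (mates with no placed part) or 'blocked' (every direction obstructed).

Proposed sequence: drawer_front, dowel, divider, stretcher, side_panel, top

Invalid at step 3 (disconnected)

1. drawer_front@(0, 0, 0) [+x clear] — {drawer_front}
2. dowel@(0, -1, 0) [-y clear] — {dowel, drawer_front}
3. divider@(0, -2, 1) — no placed neighbour ⇒ disconnected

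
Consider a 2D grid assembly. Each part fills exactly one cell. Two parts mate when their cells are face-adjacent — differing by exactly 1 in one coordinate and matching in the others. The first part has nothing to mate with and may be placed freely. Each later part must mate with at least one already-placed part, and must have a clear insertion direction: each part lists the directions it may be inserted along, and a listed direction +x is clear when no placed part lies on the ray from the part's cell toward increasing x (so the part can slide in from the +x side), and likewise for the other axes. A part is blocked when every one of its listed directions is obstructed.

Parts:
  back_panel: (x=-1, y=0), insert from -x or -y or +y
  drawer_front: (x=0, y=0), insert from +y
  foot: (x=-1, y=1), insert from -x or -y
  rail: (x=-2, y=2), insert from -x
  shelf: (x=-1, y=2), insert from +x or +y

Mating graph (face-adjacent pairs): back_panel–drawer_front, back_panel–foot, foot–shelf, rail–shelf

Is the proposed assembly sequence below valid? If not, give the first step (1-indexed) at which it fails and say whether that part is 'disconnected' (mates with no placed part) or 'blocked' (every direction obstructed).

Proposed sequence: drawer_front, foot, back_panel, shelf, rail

Invalid at step 2 (disconnected)

1. drawer_front@(0, 0) [+y clear] — {drawer_front}
2. foot@(-1, 1) — no placed neighbour ⇒ disconnected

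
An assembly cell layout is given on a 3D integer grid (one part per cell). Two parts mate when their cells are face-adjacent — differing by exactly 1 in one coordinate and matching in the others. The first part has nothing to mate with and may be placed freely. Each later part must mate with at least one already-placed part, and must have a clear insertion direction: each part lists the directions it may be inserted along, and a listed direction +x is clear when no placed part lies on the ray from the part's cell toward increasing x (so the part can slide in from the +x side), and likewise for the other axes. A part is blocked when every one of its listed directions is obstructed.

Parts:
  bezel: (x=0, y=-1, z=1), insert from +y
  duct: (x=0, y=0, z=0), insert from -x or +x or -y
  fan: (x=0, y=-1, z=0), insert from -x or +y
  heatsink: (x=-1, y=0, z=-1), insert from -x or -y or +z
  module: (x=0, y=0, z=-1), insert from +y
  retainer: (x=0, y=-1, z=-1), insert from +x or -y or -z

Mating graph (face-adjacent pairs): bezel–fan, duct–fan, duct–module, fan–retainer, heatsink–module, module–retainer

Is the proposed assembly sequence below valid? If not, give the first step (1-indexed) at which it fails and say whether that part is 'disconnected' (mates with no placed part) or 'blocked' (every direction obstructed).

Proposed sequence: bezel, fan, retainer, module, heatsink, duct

Valid

1. bezel@(0, -1, 1) [+y clear] — {bezel}
2. fan@(0, -1, 0) [-x clear] — {bezel, fan}
3. retainer@(0, -1, -1) [+x clear] — {bezel, fan, retainer}
4. module@(0, 0, -1) [+y clear] — {bezel, fan, module, retainer}
5. heatsink@(-1, 0, -1) [-x clear] — {bezel, fan, heatsink, module, retainer}
6. duct@(0, 0, 0) [-x clear] — {bezel, duct, fan, heatsink, module, retainer}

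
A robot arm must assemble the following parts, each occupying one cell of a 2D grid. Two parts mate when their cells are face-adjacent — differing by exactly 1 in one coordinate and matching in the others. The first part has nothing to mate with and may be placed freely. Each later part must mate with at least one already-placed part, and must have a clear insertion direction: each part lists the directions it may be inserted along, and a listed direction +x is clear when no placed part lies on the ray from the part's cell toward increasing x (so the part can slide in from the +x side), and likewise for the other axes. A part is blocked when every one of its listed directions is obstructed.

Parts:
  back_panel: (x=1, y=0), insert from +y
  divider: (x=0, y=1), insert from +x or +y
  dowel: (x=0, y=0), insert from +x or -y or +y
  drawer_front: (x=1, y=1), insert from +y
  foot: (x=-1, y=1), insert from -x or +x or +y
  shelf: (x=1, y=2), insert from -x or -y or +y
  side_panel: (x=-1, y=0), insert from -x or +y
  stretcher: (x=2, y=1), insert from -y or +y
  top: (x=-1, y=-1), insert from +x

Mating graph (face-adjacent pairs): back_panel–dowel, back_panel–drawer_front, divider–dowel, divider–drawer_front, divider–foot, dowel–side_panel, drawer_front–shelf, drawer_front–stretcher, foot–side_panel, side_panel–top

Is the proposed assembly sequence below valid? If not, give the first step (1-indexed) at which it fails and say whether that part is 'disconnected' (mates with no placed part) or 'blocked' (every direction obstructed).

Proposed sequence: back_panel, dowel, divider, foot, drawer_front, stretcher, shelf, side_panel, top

1. back_panel@(1, 0) [+y clear] — {back_panel}
2. dowel@(0, 0) [-y clear] — {back_panel, dowel}
3. divider@(0, 1) [+x clear] — {back_panel, divider, dowel}
4. foot@(-1, 1) [-x clear] — {back_panel, divider, dowel, foot}
5. drawer_front@(1, 1) [+y clear] — {back_panel, divider, dowel, drawer_front, foot}
6. stretcher@(2, 1) [-y clear] — {back_panel, divider, dowel, drawer_front, foot, stretcher}
7. shelf@(1, 2) [-x clear] — {back_panel, divider, dowel, drawer_front, foot, shelf, stretcher}
8. side_panel@(-1, 0) [-x clear] — {back_panel, divider, dowel, drawer_front, foot, shelf, side_panel, stretcher}
9. top@(-1, -1) [+x clear] — {back_panel, divider, dowel, drawer_front, foot, shelf, side_panel, stretcher, top}

Valid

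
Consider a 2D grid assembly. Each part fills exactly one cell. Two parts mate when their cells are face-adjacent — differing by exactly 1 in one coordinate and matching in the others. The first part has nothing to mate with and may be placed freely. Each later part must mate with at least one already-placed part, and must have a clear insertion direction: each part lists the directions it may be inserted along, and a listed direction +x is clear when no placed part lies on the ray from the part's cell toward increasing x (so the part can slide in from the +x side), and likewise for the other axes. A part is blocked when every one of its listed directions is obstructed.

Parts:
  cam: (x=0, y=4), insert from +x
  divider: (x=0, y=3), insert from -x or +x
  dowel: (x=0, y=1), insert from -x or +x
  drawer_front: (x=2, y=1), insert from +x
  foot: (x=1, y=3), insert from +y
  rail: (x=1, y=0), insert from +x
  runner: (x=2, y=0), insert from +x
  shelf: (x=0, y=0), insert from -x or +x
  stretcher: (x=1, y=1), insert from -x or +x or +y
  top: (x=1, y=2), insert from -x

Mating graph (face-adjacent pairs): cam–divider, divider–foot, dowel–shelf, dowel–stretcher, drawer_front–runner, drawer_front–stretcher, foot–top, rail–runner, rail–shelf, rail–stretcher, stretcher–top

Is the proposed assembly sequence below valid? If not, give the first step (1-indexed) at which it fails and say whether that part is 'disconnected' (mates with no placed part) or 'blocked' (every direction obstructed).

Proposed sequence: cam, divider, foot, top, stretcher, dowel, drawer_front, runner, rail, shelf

Invalid at step 9 (blocked)

1. cam@(0, 4) [+x clear] — {cam}
2. divider@(0, 3) [-x clear] — {cam, divider}
3. foot@(1, 3) [+y clear] — {cam, divider, foot}
4. top@(1, 2) [-x clear] — {cam, divider, foot, top}
5. stretcher@(1, 1) [-x clear] — {cam, divider, foot, stretcher, top}
6. dowel@(0, 1) [-x clear] — {cam, divider, dowel, foot, stretcher, top}
7. drawer_front@(2, 1) [+x clear] — {cam, divider, dowel, drawer_front, foot, stretcher, top}
8. runner@(2, 0) [+x clear] — {cam, divider, dowel, drawer_front, foot, runner, stretcher, top}
9. rail@(1, 0) — +x all obstructed ⇒ blocked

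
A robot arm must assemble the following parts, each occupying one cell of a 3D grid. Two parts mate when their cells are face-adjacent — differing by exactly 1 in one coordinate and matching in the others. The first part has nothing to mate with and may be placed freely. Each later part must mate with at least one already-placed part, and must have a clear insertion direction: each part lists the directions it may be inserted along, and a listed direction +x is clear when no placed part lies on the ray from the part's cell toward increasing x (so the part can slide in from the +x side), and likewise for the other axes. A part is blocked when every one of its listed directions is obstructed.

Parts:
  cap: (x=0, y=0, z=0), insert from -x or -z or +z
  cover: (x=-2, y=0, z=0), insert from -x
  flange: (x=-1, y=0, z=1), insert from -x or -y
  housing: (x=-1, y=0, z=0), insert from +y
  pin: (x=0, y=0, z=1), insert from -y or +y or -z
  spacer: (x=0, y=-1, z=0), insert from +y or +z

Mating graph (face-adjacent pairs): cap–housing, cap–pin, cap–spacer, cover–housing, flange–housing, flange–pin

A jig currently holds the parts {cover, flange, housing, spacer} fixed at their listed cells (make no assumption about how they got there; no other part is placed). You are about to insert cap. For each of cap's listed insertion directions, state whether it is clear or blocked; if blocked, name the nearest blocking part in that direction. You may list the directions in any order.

-x: nearest on ray is housing@(-1, 0, 0) ⇒ blocked
-z: ray from cap(0, 0, 0) has no placed part ⇒ clear
+z: ray from cap(0, 0, 0) has no placed part ⇒ clear

+z: clear; -x: blocked by housing; -z: clear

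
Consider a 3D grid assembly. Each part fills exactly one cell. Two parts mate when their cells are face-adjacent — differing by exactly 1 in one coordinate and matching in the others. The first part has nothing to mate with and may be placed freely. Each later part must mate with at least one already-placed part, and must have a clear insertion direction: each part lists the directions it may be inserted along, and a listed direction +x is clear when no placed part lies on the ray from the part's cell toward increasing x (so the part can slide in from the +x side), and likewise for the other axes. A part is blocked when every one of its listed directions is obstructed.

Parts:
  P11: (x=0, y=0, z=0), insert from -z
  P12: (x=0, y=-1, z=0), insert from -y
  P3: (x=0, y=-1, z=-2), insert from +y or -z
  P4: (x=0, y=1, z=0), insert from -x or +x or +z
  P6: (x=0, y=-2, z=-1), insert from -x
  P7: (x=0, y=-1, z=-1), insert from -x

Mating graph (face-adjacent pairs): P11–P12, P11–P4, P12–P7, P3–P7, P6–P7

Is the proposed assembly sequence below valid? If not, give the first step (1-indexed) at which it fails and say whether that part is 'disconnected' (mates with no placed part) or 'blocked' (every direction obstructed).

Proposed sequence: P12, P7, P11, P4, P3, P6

Valid

1. P12@(0, -1, 0) [-y clear] — {P12}
2. P7@(0, -1, -1) [-x clear] — {P12, P7}
3. P11@(0, 0, 0) [-z clear] — {P11, P12, P7}
4. P4@(0, 1, 0) [-x clear] — {P11, P12, P4, P7}
5. P3@(0, -1, -2) [+y clear] — {P11, P12, P3, P4, P7}
6. P6@(0, -2, -1) [-x clear] — {P11, P12, P3, P4, P6, P7}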